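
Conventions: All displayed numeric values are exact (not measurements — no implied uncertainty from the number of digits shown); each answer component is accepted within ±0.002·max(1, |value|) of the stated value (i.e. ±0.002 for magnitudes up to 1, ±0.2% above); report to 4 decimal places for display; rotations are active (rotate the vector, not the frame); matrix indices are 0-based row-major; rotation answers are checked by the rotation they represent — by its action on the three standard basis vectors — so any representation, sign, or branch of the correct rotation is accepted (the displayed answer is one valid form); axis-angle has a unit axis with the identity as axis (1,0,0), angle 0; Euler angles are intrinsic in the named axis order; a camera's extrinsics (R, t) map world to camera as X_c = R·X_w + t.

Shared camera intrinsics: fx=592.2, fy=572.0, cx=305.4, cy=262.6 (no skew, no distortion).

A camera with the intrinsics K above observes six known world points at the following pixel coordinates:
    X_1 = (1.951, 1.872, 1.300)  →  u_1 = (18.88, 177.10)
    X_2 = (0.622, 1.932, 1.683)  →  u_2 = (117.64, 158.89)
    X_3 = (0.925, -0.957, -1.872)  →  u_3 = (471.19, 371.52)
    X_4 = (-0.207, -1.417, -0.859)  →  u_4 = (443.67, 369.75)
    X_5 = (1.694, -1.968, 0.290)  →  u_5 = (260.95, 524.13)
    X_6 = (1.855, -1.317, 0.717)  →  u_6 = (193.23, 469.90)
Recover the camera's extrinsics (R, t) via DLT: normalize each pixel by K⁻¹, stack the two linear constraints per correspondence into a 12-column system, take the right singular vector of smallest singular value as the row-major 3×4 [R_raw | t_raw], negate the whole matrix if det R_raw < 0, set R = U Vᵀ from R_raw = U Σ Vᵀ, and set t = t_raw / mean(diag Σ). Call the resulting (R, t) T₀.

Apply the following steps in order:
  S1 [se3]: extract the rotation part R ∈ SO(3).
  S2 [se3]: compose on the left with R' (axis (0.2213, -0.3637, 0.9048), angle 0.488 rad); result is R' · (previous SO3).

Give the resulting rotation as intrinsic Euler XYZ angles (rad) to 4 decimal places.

source (pnp_recover): camera pose = R=[-0.6182 -0.3645 -0.6964; 0.3151 -0.9266 0.2054; -0.7201 -0.0925 0.6876], t=(0.1300, 0.0300, 6.1896)
after S1 (rot_of_se3): [-0.6182 -0.3645 -0.6964; 0.3151 -0.9266 0.2054; -0.7201 -0.0925 0.6876]
after S2 (compose_so3): [-0.5802 0.0913 -0.8093; 0.1291 -0.9708 -0.2021; -0.8042 -0.2217 0.5515]

rotation (euler_xyz) = (0.3512, -0.9430, -2.9855)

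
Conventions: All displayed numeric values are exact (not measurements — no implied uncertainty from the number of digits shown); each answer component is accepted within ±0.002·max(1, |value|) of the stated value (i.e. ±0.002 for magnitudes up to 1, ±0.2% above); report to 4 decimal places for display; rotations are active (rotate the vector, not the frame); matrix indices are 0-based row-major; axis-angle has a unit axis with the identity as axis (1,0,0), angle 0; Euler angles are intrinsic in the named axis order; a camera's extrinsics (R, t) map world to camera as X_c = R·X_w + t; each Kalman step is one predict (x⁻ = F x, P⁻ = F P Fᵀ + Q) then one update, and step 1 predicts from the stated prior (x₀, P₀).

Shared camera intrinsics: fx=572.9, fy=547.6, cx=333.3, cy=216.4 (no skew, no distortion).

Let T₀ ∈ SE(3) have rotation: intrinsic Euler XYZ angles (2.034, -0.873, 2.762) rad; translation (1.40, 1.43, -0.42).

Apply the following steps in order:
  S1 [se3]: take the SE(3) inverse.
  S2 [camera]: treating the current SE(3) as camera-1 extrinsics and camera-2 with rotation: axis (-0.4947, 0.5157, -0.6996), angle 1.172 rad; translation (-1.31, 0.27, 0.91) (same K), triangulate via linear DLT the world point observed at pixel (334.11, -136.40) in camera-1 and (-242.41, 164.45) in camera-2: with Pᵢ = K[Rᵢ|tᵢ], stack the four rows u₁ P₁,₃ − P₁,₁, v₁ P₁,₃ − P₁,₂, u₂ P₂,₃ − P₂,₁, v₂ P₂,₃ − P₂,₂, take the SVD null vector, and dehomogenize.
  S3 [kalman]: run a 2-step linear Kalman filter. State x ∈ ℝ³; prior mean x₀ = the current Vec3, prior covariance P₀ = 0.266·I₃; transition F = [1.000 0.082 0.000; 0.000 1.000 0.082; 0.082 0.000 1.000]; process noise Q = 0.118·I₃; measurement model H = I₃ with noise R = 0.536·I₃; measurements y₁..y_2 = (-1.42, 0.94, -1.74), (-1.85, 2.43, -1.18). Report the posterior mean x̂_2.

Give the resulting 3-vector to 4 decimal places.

after S1 (invert_se3): R=[-0.5968 0.4712 0.6495; -0.2381 0.6690 -0.7041; -0.7663 -0.5748 -0.2871], t=(0.4346, -0.9191, 1.7742)
after S2 (triangulate): (-0.6801, -1.9769, 0.1475)
after S3 (kf_track): (-1.3635, 0.4182, -0.8608)

result = (-1.3635, 0.4182, -0.8608)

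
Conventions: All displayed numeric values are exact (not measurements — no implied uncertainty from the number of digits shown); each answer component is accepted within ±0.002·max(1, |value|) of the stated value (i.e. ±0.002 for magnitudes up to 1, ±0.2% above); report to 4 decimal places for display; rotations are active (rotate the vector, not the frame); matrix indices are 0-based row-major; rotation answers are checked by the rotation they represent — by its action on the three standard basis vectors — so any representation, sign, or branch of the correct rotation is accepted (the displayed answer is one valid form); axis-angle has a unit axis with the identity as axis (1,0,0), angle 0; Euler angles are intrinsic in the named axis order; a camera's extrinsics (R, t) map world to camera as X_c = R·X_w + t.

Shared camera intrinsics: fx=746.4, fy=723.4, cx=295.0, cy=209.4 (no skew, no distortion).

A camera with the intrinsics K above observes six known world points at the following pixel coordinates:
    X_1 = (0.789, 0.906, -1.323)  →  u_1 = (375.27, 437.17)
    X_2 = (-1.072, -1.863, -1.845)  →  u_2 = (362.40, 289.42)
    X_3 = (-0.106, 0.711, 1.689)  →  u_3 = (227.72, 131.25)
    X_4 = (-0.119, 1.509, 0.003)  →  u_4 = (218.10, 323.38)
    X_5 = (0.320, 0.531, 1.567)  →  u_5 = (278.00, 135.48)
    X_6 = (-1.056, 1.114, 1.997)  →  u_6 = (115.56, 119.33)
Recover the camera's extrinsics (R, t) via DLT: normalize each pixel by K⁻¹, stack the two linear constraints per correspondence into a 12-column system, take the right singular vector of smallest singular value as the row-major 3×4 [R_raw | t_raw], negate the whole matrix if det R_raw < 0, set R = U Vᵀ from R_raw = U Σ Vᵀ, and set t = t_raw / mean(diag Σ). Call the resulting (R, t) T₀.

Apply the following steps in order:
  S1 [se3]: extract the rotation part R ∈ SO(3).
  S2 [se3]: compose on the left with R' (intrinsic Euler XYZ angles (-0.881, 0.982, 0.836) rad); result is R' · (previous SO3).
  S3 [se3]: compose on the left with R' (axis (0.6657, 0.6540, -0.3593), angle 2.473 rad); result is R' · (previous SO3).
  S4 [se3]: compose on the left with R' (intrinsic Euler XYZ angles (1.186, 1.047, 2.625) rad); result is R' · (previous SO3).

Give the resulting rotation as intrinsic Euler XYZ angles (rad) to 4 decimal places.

source (pnp_recover): camera pose = R=[0.8856 -0.4266 -0.1835; 0.1306 0.6080 -0.7831; 0.4457 0.6696 0.5942], t=(0.0700, 0.1400, 5.6398)
after S1 (rot_of_se3): [0.8856 -0.4266 -0.1835; 0.1306 0.6080 -0.7831; 0.4457 0.6696 0.5942]
after S2 (compose_so3): [0.6466 0.1475 0.7485; 0.3461 0.8177 -0.4600; -0.6798 0.5565 0.4777]
after S3 (compose_so3): [0.3646 0.8065 -0.4655; 0.9167 -0.3987 0.0272; -0.1636 -0.4366 -0.8846]
after S4 (compose_so3): [-0.5267 -0.6303 -0.5703; -0.7736 0.0773 0.6290; -0.3524 0.7725 -0.5283]

rotation (euler_xyz) = (-2.2694, -0.6069, 2.2669)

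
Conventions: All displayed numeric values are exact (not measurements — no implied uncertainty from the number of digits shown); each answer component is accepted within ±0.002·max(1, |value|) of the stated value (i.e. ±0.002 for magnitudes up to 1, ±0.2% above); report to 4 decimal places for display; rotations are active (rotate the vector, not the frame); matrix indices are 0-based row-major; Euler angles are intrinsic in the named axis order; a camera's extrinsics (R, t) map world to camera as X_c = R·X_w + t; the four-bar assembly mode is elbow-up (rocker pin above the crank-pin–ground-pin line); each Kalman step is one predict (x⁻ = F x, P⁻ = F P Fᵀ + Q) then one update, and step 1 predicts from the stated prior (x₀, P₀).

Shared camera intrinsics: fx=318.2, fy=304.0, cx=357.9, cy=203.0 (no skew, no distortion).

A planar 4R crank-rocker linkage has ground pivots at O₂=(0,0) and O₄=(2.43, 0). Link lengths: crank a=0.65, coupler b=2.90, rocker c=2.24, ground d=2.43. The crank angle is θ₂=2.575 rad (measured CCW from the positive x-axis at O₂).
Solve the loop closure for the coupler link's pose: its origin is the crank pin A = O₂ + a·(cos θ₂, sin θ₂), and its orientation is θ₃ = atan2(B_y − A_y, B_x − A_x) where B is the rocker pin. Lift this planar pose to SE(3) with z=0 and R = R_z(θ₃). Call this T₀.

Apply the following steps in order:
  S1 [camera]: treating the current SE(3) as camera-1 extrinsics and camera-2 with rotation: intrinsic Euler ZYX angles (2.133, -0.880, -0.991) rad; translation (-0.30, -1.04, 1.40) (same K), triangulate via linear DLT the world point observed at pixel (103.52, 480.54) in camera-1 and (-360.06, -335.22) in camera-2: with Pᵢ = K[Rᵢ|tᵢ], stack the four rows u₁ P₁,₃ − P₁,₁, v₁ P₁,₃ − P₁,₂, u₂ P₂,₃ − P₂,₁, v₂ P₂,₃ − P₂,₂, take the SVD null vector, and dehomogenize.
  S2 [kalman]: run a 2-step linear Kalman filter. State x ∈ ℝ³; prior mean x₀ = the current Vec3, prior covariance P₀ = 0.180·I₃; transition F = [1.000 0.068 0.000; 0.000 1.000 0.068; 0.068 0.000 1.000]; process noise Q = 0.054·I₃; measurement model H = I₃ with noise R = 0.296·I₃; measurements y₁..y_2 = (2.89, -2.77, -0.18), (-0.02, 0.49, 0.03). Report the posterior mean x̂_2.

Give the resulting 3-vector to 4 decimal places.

result = (0.7799, 0.1002, 0.6691)

source (fourbar_fk): coupler pose = R=[0.7889 -0.6145 0.0000; 0.6145 0.7889 0.0000; 0.0000 0.0000 1.0000], t=(-0.5484, 0.3489, 0.0000)
after S1 (triangulate): (0.0808, 1.7779, 1.9729)
after S2 (kf_track): (0.7799, 0.1002, 0.6691)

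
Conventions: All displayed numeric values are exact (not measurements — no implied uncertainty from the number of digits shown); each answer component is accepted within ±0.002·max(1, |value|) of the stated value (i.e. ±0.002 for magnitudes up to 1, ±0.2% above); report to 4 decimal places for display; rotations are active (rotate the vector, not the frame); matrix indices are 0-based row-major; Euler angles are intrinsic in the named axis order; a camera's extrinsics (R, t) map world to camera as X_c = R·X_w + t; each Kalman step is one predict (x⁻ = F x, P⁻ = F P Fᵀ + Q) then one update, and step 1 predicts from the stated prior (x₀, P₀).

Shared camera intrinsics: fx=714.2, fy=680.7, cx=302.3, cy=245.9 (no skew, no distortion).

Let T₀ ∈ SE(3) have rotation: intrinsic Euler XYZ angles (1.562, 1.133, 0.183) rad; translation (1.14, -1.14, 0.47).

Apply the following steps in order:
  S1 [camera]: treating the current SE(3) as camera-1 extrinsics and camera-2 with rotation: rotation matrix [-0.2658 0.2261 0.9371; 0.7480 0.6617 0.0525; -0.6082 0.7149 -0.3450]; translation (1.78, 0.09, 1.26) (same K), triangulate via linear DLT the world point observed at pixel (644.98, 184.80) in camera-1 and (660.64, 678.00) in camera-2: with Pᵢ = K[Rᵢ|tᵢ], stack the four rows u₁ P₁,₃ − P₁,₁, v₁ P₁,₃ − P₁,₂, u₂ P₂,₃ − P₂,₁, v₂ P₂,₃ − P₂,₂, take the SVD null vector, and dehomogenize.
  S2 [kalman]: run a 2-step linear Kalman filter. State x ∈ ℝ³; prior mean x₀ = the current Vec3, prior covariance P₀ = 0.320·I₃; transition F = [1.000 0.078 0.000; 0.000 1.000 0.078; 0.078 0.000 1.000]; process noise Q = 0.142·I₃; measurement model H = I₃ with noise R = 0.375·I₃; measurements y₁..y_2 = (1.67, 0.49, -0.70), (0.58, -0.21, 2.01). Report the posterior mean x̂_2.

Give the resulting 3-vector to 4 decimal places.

result = (0.9979, 0.1370, 0.5900)

after S1 (triangulate): (0.7773, 0.4849, -1.0035)
after S2 (kf_track): (0.9979, 0.1370, 0.5900)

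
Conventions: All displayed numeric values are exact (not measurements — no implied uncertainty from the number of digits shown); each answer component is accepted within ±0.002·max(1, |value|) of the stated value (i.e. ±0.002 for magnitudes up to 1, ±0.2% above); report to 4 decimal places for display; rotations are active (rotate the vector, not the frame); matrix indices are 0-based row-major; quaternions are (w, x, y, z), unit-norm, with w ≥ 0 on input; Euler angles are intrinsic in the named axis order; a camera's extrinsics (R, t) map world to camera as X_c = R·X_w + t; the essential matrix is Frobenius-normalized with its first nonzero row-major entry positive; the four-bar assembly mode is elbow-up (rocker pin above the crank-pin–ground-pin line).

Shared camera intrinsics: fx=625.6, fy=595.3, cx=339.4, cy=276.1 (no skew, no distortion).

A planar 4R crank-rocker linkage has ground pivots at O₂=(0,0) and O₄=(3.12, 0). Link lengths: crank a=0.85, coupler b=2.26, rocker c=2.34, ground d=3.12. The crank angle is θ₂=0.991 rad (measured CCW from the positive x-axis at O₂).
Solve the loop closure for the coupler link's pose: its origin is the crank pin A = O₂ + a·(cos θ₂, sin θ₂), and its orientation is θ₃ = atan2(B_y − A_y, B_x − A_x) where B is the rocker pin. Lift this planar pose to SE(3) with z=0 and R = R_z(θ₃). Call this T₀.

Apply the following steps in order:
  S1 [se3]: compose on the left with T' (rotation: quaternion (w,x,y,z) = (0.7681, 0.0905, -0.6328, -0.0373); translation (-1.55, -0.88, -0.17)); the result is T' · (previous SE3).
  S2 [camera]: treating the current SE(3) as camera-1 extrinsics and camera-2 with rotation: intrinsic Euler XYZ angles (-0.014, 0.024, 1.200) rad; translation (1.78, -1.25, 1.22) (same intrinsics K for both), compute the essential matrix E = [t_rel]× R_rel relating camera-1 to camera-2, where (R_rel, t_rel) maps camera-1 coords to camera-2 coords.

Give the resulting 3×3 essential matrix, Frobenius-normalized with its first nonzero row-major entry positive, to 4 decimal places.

matrix = [0.4338 0.1299 0.0072; 0.5134 0.1222 -0.1744; 0.0941 0.1445 0.6754]

source (fourbar_fk): coupler pose = R=[0.7697 -0.6384 0.0000; 0.6384 0.7697 0.0000; 0.0000 0.0000 1.0000], t=(0.4657, 0.7111, 0.0000)
after S1 (compose_se3): R=[0.1146 -0.1694 -0.9789; 0.4939 0.8647 -0.0918; 0.8620 -0.4729 0.1827], t=(-1.4993, -0.2626, 0.4120)
after S2 (essential): [0.4338 0.1299 0.0072; 0.5134 0.1222 -0.1744; 0.0941 0.1445 0.6754]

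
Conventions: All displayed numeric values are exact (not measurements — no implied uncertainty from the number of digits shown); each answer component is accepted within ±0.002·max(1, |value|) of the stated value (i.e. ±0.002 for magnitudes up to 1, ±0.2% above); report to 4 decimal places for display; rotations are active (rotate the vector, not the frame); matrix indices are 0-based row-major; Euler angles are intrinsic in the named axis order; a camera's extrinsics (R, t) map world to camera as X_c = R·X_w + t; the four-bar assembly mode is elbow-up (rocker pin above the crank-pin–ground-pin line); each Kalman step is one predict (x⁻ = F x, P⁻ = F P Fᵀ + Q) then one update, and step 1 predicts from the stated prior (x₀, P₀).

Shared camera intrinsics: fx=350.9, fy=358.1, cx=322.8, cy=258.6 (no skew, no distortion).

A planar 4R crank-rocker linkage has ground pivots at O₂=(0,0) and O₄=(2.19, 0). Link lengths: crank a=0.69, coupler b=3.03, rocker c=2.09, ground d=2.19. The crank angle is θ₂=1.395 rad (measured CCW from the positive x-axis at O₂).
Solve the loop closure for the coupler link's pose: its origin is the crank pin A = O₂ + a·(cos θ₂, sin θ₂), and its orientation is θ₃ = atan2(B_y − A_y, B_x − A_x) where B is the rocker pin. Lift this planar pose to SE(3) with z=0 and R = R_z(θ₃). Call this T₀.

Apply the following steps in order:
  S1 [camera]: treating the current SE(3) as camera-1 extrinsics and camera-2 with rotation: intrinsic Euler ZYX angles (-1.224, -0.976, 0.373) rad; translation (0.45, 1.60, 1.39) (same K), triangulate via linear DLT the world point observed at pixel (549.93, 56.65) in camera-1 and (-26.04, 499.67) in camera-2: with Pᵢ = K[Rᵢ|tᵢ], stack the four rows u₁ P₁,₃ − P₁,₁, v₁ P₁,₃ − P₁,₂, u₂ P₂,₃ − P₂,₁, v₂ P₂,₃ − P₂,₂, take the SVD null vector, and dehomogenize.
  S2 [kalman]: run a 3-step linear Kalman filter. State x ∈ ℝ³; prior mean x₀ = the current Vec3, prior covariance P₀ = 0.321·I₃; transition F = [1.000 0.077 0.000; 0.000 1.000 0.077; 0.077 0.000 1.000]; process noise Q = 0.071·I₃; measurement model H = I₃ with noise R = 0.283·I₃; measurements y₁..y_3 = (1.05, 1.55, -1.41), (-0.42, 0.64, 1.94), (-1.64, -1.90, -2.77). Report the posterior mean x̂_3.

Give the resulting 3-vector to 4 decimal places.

source (fourbar_fk): coupler pose = R=[0.9031 -0.4295 0.0000; 0.4295 0.9031 0.0000; 0.0000 0.0000 1.0000], t=(0.1207, 0.6794, 0.0000)
after S1 (triangulate): (0.1908, -1.9222, 1.7281)
after S2 (kf_track): (-0.6530, -0.6300, -0.6953)

result = (-0.6530, -0.6300, -0.6953)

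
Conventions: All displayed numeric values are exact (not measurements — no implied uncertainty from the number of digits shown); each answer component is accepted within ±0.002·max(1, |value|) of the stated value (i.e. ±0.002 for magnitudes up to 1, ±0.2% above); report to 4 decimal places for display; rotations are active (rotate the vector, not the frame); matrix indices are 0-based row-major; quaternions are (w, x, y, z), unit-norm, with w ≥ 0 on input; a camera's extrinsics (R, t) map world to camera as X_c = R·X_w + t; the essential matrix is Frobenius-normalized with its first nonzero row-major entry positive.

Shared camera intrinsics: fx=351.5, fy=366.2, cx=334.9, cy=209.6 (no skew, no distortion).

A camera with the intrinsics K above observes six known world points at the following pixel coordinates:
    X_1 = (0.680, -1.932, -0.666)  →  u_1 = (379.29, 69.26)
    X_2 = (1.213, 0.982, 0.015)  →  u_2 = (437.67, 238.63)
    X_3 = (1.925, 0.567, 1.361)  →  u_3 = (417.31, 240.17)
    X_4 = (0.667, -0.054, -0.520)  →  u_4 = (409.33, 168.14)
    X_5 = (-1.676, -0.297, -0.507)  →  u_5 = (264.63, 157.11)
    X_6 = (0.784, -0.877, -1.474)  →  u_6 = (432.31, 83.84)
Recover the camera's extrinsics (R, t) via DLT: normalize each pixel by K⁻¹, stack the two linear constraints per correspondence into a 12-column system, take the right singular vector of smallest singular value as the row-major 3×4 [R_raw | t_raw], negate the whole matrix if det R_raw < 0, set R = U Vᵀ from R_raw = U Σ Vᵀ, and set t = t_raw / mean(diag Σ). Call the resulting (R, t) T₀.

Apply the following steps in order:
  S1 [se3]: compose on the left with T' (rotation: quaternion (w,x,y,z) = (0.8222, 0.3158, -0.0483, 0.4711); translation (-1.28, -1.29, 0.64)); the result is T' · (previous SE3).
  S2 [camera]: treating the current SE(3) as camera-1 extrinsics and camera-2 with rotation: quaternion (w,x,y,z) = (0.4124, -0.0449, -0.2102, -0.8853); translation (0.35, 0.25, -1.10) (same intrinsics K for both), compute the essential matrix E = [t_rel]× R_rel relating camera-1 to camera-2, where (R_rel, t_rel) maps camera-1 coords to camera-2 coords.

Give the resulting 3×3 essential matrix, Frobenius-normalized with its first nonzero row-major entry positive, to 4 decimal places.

matrix = [0.0682 0.5015 0.3435; -0.6587 0.1280 0.1307; 0.2451 0.2649 0.1681]

source (pnp_recover): camera pose = R=[0.8900 0.2570 -0.3765; -0.0760 0.8980 0.4333; 0.4495 -0.3571 0.8188], t=(0.4300, -0.3200, 5.7997)
after S1 (compose_se3): R=[0.6501 -0.6592 -0.3780; 0.3813 0.7132 -0.5881; 0.6573 0.2382 0.7150], t=(0.4798, -4.3598, 5.2663)
after S2 (essential): [0.0682 0.5015 0.3435; -0.6587 0.1280 0.1307; 0.2451 0.2649 0.1681]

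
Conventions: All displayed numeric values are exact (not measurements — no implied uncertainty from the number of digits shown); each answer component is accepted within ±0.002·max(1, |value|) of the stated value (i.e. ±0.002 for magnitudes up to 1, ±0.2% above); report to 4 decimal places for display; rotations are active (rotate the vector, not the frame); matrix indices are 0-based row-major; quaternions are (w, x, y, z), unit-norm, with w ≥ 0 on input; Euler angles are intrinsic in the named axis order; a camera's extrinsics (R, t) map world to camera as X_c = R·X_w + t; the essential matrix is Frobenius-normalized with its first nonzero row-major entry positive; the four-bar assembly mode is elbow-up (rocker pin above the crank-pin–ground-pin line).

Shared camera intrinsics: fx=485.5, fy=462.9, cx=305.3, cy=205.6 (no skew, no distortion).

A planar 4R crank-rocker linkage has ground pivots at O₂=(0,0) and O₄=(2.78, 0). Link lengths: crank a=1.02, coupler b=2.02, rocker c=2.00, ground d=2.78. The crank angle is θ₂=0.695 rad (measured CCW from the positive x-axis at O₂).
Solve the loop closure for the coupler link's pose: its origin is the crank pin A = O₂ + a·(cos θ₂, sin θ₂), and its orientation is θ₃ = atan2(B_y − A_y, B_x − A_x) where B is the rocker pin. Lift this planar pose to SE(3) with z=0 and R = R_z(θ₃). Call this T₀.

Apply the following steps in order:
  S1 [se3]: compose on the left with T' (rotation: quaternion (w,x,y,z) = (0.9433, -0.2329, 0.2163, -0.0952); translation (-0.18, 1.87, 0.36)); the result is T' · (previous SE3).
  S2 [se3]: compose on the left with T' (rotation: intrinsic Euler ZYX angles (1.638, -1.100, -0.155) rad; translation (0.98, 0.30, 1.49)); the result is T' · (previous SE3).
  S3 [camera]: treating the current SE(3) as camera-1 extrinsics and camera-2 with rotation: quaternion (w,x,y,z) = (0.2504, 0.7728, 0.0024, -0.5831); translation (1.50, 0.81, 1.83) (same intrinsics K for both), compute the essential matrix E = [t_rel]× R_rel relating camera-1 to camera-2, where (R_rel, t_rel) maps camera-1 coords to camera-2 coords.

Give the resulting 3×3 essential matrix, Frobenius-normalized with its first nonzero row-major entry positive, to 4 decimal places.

source (fourbar_fk): coupler pose = R=[0.7670 -0.6417 0.0000; 0.6417 0.7670 0.0000; 0.0000 0.0000 1.0000], t=(0.7834, 0.6532, 0.0000)
after S1 (compose_se3): R=[0.7319 -0.5095 0.4525; 0.3454 0.8498 0.3982; -0.5874 -0.1352 0.7979], t=(0.5674, 2.2208, -0.2389)
after S2 (compose_se3): R=[-0.3102 -0.8172 -0.4858; 0.8779 -0.0501 -0.4763; 0.3649 -0.5742 0.7329], t=(-1.2244, 0.9267, 1.7331)
after S3 (essential): [0.5412 0.1854 0.2538; -0.0342 -0.6267 0.1724; -0.3003 0.1998 -0.2336]

matrix = [0.5412 0.1854 0.2538; -0.0342 -0.6267 0.1724; -0.3003 0.1998 -0.2336]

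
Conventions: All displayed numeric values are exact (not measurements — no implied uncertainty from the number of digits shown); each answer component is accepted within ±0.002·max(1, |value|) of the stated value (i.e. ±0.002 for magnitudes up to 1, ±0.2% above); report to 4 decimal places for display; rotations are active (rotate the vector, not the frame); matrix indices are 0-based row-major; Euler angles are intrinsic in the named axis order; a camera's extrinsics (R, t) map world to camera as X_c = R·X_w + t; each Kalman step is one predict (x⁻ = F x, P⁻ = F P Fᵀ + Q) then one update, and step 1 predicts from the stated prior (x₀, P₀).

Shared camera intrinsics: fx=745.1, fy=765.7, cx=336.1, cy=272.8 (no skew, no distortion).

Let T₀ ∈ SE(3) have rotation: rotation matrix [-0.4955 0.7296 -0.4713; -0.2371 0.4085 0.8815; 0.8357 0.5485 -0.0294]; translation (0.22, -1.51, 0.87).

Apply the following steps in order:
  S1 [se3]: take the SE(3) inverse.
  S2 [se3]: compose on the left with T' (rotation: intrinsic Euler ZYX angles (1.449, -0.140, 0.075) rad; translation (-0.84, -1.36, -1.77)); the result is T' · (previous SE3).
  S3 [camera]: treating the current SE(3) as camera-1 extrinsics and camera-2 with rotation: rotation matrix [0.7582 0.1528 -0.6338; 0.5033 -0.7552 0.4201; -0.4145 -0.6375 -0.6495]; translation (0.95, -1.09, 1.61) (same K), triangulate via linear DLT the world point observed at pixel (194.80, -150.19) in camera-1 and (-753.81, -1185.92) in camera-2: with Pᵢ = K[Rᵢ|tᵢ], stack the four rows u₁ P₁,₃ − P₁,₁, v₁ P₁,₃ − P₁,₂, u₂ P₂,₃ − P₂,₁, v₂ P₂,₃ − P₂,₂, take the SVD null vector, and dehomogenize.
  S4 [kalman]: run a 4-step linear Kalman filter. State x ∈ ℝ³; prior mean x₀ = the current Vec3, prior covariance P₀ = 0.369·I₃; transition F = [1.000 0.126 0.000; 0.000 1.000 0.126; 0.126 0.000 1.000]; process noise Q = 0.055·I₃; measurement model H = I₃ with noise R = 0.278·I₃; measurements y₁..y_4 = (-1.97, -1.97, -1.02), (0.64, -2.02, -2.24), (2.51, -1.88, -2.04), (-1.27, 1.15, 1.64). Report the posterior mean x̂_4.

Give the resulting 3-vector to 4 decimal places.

after S1 (invert_se3): R=[-0.4955 -0.2371 0.8356; 0.7296 0.4084 0.5485; -0.4713 0.8815 -0.0294], t=(-0.9760, -0.0209, 1.4603)
after S2 (compose_se3): R=[-0.8098 -0.3827 -0.4447; -0.3368 -0.3175 0.8864; -0.4804 0.8676 0.1283], t=(-0.8527, -2.5366, -0.4658)
after S3 (triangulate): (-1.9393, 0.6247, 1.5931)
after S4 (kf_track): (-0.2588, -0.6220, -0.2485)

result = (-0.2588, -0.6220, -0.2485)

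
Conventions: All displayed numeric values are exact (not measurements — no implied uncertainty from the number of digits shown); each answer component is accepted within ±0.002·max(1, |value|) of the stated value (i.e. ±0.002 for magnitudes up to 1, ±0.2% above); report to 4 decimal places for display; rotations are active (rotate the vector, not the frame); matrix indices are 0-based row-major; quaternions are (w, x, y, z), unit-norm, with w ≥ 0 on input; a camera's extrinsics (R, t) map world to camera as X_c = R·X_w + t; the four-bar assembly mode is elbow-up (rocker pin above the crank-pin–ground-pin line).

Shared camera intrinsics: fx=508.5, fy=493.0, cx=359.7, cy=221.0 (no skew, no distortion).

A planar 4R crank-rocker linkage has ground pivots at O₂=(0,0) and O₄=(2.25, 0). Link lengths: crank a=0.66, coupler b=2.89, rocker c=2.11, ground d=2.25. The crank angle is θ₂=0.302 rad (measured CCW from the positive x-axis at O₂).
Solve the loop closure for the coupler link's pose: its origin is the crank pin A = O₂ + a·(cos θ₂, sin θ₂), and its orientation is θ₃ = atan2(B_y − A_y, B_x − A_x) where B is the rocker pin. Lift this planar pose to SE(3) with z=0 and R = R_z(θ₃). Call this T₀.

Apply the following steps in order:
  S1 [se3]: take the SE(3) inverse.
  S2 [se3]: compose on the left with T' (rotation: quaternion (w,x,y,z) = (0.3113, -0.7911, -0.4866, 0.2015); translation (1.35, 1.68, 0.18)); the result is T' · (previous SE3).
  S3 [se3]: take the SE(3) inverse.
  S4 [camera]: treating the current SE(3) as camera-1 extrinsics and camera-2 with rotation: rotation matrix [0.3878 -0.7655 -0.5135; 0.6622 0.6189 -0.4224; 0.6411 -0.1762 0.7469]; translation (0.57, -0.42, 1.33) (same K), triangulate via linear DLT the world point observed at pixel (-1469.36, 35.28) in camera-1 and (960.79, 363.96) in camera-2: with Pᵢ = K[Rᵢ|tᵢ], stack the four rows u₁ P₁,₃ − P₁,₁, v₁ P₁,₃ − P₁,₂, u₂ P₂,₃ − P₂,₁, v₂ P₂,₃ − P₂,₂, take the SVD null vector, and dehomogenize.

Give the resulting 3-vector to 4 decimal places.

source (fourbar_fk): coupler pose = R=[0.7772 -0.6293 0.0000; 0.6293 0.7772 0.0000; 0.0000 0.0000 1.0000], t=(0.6301, 0.1963, 0.0000)
after S1 (invert_se3): R=[0.7772 0.6293 0.0000; -0.6293 0.7772 0.0000; 0.0000 0.0000 1.0000], t=(-0.6133, 0.2440, 0.0000)
after S2 (compose_se3): R=[-0.0594 0.7810 -0.6217; 0.9051 0.3048 0.2964; 0.4210 -0.5451 -0.7250], t=(1.2341, 1.0498, 0.0217)
after S3 (invert_se3): R=[-0.0594 0.9051 0.4210; 0.7810 0.3048 -0.5451; -0.6217 0.2964 -0.7250], t=(-0.8860, -1.2720, 0.4718)
after S4 (triangulate): (0.9315, -0.2750, -0.8548)

result = (0.9315, -0.2750, -0.8548)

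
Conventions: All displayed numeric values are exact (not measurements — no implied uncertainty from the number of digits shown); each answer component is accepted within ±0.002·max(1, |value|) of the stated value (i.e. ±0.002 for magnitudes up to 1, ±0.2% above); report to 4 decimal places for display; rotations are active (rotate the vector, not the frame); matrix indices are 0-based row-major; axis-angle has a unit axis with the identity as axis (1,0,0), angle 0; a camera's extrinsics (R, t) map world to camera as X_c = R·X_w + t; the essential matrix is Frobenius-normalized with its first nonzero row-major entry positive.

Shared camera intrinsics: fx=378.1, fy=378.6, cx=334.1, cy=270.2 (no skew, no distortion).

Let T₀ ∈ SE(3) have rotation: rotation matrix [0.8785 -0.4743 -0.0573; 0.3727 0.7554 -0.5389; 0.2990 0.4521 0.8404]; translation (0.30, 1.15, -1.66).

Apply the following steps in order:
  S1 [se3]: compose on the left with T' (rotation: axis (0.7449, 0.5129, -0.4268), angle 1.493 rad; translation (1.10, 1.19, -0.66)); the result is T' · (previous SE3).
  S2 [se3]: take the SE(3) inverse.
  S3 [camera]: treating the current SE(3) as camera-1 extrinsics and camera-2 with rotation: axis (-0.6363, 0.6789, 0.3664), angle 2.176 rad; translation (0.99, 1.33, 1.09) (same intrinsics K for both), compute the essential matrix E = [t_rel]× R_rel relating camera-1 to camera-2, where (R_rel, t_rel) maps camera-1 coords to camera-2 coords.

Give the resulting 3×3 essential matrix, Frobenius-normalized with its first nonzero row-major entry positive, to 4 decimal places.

matrix = [0.2760 -0.0456 -0.0421; 0.4493 0.5216 -0.0378; -0.4603 0.4739 0.0906]

after S1 (compose_se3): R=[0.8729 0.4066 -0.2697; -0.2272 -0.1504 -0.9622; -0.4318 0.9011 -0.0389], t=(1.8093, 3.1042, -0.6873)
after S2 (invert_se3): R=[0.8729 -0.2272 -0.4318; 0.4066 -0.1504 0.9011; -0.2697 -0.9622 -0.0389], t=(-1.1706, 0.3504, 3.4480)
after S3 (essential): [0.2760 -0.0456 -0.0421; 0.4493 0.5216 -0.0378; -0.4603 0.4739 0.0906]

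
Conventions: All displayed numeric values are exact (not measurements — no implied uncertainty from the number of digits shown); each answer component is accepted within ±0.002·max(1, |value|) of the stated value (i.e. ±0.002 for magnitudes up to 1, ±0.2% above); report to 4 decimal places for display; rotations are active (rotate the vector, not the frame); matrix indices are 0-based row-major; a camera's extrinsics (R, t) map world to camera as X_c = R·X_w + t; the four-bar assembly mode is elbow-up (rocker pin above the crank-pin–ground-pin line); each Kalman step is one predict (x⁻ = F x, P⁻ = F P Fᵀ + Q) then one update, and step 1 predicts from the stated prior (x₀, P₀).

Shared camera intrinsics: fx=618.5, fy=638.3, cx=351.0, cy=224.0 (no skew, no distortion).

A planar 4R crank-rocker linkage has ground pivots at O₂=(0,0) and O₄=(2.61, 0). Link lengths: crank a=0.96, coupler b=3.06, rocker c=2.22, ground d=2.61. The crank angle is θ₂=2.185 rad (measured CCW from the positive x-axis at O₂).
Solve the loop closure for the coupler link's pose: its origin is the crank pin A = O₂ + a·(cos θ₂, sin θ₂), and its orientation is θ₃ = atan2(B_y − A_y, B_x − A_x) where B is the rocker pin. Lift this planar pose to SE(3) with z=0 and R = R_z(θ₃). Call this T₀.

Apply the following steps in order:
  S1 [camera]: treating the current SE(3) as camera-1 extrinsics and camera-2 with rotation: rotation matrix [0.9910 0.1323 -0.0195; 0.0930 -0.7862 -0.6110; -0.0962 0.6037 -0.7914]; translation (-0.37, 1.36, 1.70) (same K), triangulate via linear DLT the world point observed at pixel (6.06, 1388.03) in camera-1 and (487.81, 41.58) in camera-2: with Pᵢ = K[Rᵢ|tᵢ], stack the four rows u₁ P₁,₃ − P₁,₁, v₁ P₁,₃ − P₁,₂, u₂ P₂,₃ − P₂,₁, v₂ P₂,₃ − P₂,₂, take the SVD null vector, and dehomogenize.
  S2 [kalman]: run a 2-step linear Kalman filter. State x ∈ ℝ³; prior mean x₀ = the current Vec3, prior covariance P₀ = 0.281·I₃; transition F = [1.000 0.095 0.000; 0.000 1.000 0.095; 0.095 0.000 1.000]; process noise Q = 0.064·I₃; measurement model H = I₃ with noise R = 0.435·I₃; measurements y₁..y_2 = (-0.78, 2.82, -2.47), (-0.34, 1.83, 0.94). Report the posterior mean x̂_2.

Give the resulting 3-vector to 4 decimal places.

result = (0.0127, 1.9239, 0.0974)

source (fourbar_fk): coupler pose = R=[0.8906 -0.4548 0.0000; 0.4548 0.8906 0.0000; 0.0000 0.0000 1.0000], t=(-0.5533, 0.7845, 0.0000)
after S1 (triangulate): (0.5482, 1.3762, 1.2390)
after S2 (kf_track): (0.0127, 1.9239, 0.0974)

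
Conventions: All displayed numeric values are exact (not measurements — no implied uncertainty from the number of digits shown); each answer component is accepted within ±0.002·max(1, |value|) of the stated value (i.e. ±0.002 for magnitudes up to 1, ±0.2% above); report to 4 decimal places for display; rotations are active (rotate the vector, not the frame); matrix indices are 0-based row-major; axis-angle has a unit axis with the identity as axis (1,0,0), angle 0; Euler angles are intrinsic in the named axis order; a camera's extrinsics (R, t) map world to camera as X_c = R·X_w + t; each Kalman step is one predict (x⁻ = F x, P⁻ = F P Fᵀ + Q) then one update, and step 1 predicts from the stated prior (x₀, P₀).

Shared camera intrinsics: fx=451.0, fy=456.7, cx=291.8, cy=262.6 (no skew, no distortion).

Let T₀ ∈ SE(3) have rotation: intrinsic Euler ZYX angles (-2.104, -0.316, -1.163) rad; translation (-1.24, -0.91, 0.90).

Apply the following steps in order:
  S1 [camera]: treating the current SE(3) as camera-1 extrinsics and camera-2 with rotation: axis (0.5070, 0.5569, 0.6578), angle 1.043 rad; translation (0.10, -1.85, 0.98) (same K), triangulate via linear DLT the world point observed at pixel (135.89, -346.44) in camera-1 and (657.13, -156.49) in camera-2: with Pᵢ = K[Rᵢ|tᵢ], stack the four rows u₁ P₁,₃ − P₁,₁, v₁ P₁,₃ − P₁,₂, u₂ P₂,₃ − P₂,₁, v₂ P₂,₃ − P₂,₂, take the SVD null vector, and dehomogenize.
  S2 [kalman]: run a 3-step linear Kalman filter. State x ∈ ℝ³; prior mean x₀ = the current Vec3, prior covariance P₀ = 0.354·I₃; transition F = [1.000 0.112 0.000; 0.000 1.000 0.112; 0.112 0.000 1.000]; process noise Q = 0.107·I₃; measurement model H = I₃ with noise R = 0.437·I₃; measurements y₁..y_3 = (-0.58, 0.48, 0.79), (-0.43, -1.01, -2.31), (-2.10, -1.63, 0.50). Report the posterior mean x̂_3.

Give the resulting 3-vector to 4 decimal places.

result = (-1.0192, -0.8829, -0.1643)

after S1 (triangulate): (0.7885, 0.0932, 1.2556)
after S2 (kf_track): (-1.0192, -0.8829, -0.1643)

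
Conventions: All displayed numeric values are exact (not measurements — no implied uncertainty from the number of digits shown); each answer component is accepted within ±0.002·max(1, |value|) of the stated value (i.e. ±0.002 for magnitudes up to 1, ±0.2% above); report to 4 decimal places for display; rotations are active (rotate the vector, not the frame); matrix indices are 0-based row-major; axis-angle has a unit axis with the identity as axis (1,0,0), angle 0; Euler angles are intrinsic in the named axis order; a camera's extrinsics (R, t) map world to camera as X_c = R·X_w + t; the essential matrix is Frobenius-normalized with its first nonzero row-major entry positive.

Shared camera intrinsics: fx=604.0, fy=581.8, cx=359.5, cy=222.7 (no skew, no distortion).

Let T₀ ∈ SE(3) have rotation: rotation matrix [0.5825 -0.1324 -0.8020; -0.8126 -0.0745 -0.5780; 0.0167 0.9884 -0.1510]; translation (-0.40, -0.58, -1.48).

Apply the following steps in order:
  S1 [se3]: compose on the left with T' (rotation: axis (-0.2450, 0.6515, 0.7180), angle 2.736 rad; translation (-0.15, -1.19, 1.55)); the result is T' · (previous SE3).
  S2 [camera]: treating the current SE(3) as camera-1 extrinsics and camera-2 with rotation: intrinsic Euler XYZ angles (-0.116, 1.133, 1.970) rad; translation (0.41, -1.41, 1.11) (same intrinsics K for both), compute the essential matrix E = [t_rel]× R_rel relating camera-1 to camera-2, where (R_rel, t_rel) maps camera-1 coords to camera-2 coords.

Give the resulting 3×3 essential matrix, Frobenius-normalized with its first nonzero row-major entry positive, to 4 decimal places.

after S1 (compose_se3): R=[0.0096 0.0708 0.9974; 0.0881 0.9936 -0.0713; -0.9961 0.0886 0.0033], t=(0.6326, -2.5918, 1.2192)
after S2 (essential): [0.0965 0.0001 -0.6361; -0.6888 0.0400 -0.0350; -0.1207 0.0097 -0.3068]

matrix = [0.0965 0.0001 -0.6361; -0.6888 0.0400 -0.0350; -0.1207 0.0097 -0.3068]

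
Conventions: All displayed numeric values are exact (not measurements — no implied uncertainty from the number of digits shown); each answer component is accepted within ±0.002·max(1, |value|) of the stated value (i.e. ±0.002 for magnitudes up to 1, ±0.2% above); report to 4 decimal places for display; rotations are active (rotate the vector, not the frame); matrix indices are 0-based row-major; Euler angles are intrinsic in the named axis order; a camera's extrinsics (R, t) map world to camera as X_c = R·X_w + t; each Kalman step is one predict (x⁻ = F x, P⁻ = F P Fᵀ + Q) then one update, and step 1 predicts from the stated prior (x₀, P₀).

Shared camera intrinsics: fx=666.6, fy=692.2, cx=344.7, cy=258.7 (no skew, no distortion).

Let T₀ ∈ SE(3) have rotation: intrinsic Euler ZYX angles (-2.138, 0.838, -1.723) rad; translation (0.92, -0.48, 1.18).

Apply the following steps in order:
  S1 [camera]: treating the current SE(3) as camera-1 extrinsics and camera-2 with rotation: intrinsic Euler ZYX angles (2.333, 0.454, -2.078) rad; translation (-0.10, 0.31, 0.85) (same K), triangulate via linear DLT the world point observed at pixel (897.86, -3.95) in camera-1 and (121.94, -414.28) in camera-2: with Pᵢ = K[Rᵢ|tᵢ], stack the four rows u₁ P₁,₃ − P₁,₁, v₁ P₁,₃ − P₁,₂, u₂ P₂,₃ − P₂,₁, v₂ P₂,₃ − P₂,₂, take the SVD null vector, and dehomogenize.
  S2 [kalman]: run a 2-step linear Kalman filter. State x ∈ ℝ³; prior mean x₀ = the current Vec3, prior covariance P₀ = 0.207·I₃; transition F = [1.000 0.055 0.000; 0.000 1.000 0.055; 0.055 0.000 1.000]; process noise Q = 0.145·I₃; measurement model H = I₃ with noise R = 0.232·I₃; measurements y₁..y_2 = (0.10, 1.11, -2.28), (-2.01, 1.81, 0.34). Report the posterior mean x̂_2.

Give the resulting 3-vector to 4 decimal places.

after S1 (triangulate): (-1.4032, -1.1248, 1.3673)
after S2 (kf_track): (-1.3182, 1.0815, -0.1988)

result = (-1.3182, 1.0815, -0.1988)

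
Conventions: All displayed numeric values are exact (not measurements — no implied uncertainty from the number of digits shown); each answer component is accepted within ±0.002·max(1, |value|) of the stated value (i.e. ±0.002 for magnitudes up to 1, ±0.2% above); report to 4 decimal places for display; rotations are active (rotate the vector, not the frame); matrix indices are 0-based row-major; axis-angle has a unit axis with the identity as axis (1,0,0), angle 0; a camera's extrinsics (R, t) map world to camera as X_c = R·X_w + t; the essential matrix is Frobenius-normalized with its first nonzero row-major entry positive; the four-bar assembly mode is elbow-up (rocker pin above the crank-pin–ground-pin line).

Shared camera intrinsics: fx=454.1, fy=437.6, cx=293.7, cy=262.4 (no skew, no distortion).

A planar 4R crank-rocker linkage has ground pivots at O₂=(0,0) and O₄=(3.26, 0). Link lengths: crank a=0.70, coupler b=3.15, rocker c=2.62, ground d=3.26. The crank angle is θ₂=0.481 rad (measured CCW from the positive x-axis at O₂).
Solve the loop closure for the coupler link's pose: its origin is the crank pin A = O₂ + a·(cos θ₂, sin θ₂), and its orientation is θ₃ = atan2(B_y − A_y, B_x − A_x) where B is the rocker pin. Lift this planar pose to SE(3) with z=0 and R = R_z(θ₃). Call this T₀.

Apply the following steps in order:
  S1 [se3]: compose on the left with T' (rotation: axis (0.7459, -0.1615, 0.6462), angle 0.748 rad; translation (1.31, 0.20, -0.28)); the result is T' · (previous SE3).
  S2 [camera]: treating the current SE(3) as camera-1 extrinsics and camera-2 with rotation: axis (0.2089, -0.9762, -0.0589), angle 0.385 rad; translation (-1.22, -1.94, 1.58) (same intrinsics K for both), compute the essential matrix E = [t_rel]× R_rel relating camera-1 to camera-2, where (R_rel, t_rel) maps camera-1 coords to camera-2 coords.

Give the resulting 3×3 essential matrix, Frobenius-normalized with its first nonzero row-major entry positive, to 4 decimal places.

source (fourbar_fk): coupler pose = R=[0.6971 -0.7169 0.0000; 0.7169 0.6971 0.0000; 0.0000 0.0000 1.0000], t=(0.6206, 0.3239, 0.0000)
after S1 (compose_se3): R=[0.2764 -0.9609 0.0188; 0.8145 0.2238 -0.5352; 0.5100 0.1633 0.8445], t=(1.7043, 0.6925, 0.0233)
after S2 (essential): [0.3844 -0.0732 -0.1427; 0.1199 0.2807 0.6279; 0.5811 -0.0258 -0.0278]

matrix = [0.3844 -0.0732 -0.1427; 0.1199 0.2807 0.6279; 0.5811 -0.0258 -0.0278]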